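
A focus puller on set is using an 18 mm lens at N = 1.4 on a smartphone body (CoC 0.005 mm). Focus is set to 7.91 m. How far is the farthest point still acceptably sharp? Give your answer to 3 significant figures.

9.54 m

Hyperfocal distance H = f²/(N·c) + f = 18²/(1.4 × 0.005) + 18 = 324/0.007 + 18 ≈ 46303.7 mm ≈ 46.30 m.
Far limit Df = s·(H − f)/(H − s) = 7910 × (46303.7 − 18) / (46303.7 − 7910) = 7910 × 46285.7 / 38393.7 ≈ 9535.9 mm ≈ 9.54 m.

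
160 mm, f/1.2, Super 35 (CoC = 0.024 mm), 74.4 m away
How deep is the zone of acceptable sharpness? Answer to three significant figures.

Hyperfocal distance H = f²/(N·c) + f = 160²/(1.2 × 0.024) + 160 = 25600/0.0288 + 160 ≈ 889048.9 mm ≈ 889.0 m.
Near limit Dn = s·(H − f)/(H + s − 2f) = 74400 × (889048.9 − 160) / (889048.9 + 74400 − 2 × 160) = 74400 × 888888.9 / 963128.9 ≈ 68665 mm.
Far limit Df = s·(H − f)/(H − s) = 74400 × (889048.9 − 160) / (889048.9 − 74400) = 74400 × 888888.9 / 814648.9 ≈ 81180 mm.
Depth of field = Df − Dn = 81180 − 68665 ≈ 12515 mm ≈ 12.5 m.

12.5 m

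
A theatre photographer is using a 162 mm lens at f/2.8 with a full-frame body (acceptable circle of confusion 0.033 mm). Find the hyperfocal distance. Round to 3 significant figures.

Hyperfocal distance H = f²/(N·c) + f = 162²/(2.8 × 0.033) + 162 = 26244/0.0924 + 162 ≈ 284188.0 mm ≈ 284 m.

284 m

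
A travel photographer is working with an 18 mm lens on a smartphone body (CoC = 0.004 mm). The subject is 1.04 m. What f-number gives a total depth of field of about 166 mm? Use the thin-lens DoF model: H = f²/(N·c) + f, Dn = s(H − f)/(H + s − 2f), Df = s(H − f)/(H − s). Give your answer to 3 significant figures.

f/6.29

Write h = H − f = f²/(N·c). The thin-lens limits are Dn = s·h/(h + (s−f)) and Df = s·h/(h − (s−f)), so DoF = Df − Dn = 2·s·(s−f)·h / (h² − (s−f)²).
That is a quadratic in h: DoF·h² − 2·s·(s−f)·h − DoF·(s−f)² = 0 ⇒ h = (s−f)·(s + √(s² + DoF²)) / DoF = 1022 × (1040 + √(1040² + 166²)) / 166 = 1022 × (1040 + 1053.16) / 166 ≈ 12887 mm.
Then N = f²/(c·h) = 18² / (0.004 × 12887) = 324 / 51.547 ≈ 6.29.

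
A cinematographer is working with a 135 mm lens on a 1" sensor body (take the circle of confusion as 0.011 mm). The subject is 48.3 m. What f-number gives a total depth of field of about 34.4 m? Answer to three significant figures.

f/11

Write h = H − f = f²/(N·c). The thin-lens limits are Dn = s·h/(h + (s−f)) and Df = s·h/(h − (s−f)), so DoF = Df − Dn = 2·s·(s−f)·h / (h² − (s−f)²).
That is a quadratic in h: DoF·h² − 2·s·(s−f)·h − DoF·(s−f)² = 0 ⇒ h = (s−f)·(s + √(s² + DoF²)) / DoF = 48165 × (48300 + √(48300² + 34400²)) / 34400 = 48165 × (48300 + 59298.0) / 34400 ≈ 150653 mm.
Then N = f²/(c·h) = 135² / (0.011 × 150653) = 18225 / 1657.2 ≈ 11.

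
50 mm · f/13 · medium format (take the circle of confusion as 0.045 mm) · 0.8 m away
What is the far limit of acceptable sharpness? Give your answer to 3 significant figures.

Hyperfocal distance H = f²/(N·c) + f = 50²/(13 × 0.045) + 50 = 2500/0.585 + 50 ≈ 4323.5 mm ≈ 4.324 m.
Far limit Df = s·(H − f)/(H − s) = 800 × (4323.5 − 50) / (4323.5 − 800) = 800 × 4273.5 / 3523.5 ≈ 970.29 mm ≈ 0.970 m.

0.970 m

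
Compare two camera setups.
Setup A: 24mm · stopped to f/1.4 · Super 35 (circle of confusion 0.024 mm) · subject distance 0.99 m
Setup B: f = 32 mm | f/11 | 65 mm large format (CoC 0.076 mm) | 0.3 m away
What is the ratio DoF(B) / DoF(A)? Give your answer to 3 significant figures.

1.23

Setup A: H = 24²/(1.4×0.024) + 24 ≈ 17166.9 mm; DoF = Df − Dn = 1049.12 − 937.19 ≈ 111.93 mm.
Setup B: H = 32²/(11×0.076) + 32 ≈ 1256.9 mm; DoF = Df − Dn = 384.02 − 246.14 ≈ 137.88 mm.
Ratio = 137.88 / 111.93 ≈ 1.23.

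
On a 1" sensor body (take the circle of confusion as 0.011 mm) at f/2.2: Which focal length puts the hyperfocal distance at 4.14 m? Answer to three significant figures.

From H = f²/(N·c) + f, with f ≪ H: f ≈ √(H·N·c) = √(4140 × 2.2 × 0.011) = √100.19 ≈ 10.01 mm.
The +f correction barely moves this — solving exactly, f² + N·c·f − N·c·H = 0 ⇒ f = (−N·c + √((N·c)² + 4·N·c·H))/2 = (−0.0242 + √400.75)/2 ≈ 9.9973 mm, so f ≈ 10.0 mm.

10.0 mm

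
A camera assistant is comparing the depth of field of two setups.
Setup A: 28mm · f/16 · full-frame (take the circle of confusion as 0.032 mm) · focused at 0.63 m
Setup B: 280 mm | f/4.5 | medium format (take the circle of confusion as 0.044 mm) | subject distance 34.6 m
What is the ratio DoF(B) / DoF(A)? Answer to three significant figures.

10.3

Setup A: H = 28²/(16×0.032) + 28 ≈ 1559.2 mm; DoF = Df − Dn = 1038.14 − 452.21 ≈ 585.93 mm.
Setup B: H = 280²/(4.5×0.044) + 280 ≈ 396239.6 mm; DoF = Df − Dn = 37883.6 − 31840.2 ≈ 6043.4 mm.
Ratio = 6043.4 / 585.93 ≈ 10.3.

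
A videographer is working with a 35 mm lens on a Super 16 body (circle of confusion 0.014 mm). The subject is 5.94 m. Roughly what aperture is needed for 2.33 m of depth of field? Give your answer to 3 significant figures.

Write h = H − f = f²/(N·c). The thin-lens limits are Dn = s·h/(h + (s−f)) and Df = s·h/(h − (s−f)), so DoF = Df − Dn = 2·s·(s−f)·h / (h² − (s−f)²).
That is a quadratic in h: DoF·h² − 2·s·(s−f)·h − DoF·(s−f)² = 0 ⇒ h = (s−f)·(s + √(s² + DoF²)) / DoF = 5905 × (5940 + √(5940² + 2330²)) / 2330 = 5905 × (5940 + 6380.63) / 2330 ≈ 31225 mm.
Then N = f²/(c·h) = 35² / (0.014 × 31225) = 1225 / 437.14 ≈ 2.80.

f/2.80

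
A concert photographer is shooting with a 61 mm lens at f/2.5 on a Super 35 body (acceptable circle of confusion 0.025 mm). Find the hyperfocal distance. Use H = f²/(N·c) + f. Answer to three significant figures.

59.6 m

Hyperfocal distance H = f²/(N·c) + f = 61²/(2.5 × 0.025) + 61 = 3721/0.0625 + 61 ≈ 59597.0 mm ≈ 59.6 m.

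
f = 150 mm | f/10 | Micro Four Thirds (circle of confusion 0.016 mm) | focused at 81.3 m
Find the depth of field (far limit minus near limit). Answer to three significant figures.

Hyperfocal distance H = f²/(N·c) + f = 150²/(10 × 0.016) + 150 = 22500/0.16 + 150 ≈ 140775.0 mm ≈ 140.8 m.
Near limit Dn = s·(H − f)/(H + s − 2f) = 81300 × (140775.0 − 150) / (140775.0 + 81300 − 2 × 150) = 81300 × 140625.0 / 221775.0 ≈ 51551 mm.
Far limit Df = s·(H − f)/(H − s) = 81300 × (140775.0 − 150) / (140775.0 − 81300) = 81300 × 140625.0 / 59475.0 ≈ 192229 mm.
Depth of field = Df − Dn = 192229 − 51551 ≈ 140678 mm ≈ 141 m.

141 m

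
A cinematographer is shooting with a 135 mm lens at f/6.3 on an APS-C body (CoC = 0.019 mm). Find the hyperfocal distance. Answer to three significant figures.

Hyperfocal distance H = f²/(N·c) + f = 135²/(6.3 × 0.019) + 135 = 18225/0.1197 + 135 ≈ 152390.6 mm ≈ 152 m.

152 m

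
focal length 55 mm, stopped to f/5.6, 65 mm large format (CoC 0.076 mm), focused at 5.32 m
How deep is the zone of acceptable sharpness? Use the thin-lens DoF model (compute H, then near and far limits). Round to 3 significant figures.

17.5 m

Hyperfocal distance H = f²/(N·c) + f = 55²/(5.6 × 0.076) + 55 = 3025/0.4256 + 55 ≈ 7162.6 mm ≈ 7.163 m.
Near limit Dn = s·(H − f)/(H + s − 2f) = 5320 × (7162.6 − 55) / (7162.6 + 5320 − 2 × 55) = 5320 × 7107.6 / 12372.6 ≈ 3056 mm.
Far limit Df = s·(H − f)/(H − s) = 5320 × (7162.6 − 55) / (7162.6 − 5320) = 5320 × 7107.6 / 1842.6 ≈ 20521 mm.
Depth of field = Df − Dn = 20521 − 3056 ≈ 17465 mm ≈ 17.5 m.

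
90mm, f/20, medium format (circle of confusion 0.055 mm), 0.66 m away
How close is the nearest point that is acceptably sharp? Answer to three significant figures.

0.613 m

Hyperfocal distance H = f²/(N·c) + f = 90²/(20 × 0.055) + 90 = 8100/1.1 + 90 ≈ 7453.6 mm ≈ 7.454 m.
Near limit Dn = s·(H − f)/(H + s − 2f) = 660 × (7453.6 − 90) / (7453.6 + 660 − 2 × 90) = 660 × 7363.6 / 7933.6 ≈ 612.58 mm ≈ 0.613 m.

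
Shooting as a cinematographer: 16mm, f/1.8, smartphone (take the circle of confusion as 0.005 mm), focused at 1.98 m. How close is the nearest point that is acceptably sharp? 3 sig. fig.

Hyperfocal distance H = f²/(N·c) + f = 16²/(1.8 × 0.005) + 16 = 256/0.009 + 16 ≈ 28460.4 mm ≈ 28.46 m.
Near limit Dn = s·(H − f)/(H + s − 2f) = 1980 × (28460.4 − 16) / (28460.4 + 1980 − 2 × 16) = 1980 × 28444.4 / 30408.4 ≈ 1852.1 mm ≈ 1.85 m.

1.85 m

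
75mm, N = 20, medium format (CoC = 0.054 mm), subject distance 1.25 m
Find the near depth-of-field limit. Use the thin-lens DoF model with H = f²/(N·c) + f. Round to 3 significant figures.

1.02 m

Hyperfocal distance H = f²/(N·c) + f = 75²/(20 × 0.054) + 75 = 5625/1.08 + 75 ≈ 5283.3 mm ≈ 5.283 m.
Near limit Dn = s·(H − f)/(H + s − 2f) = 1250 × (5283.3 − 75) / (5283.3 + 1250 − 2 × 75) = 1250 × 5208.3 / 6383.3 ≈ 1019.9 mm ≈ 1.02 m.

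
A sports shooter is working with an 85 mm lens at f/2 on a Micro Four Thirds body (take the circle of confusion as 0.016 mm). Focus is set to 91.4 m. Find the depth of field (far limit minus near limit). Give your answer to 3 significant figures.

88.4 m

Hyperfocal distance H = f²/(N·c) + f = 85²/(2 × 0.016) + 85 = 7225/0.032 + 85 ≈ 225866.2 mm ≈ 225.9 m.
Near limit Dn = s·(H − f)/(H + s − 2f) = 91400 × (225866.2 − 85) / (225866.2 + 91400 − 2 × 85) = 91400 × 225781.2 / 317096.2 ≈ 65079 mm.
Far limit Df = s·(H − f)/(H − s) = 91400 × (225866.2 − 85) / (225866.2 − 91400) = 91400 × 225781.2 / 134466.2 ≈ 153469 mm.
Depth of field = Df − Dn = 153469 − 65079 ≈ 88390 mm ≈ 88.4 m.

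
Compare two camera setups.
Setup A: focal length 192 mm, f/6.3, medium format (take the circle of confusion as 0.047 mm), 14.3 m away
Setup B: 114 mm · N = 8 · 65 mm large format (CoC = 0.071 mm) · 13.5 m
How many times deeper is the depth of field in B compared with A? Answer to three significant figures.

Setup A: H = 192²/(6.3×0.047) + 192 ≈ 124690.5 mm; DoF = Df − Dn = 16127.6 − 12844.5 ≈ 3283.1 mm.
Setup B: H = 114²/(8×0.071) + 114 ≈ 22994.3 mm; DoF = Df − Dn = 32534 − 8517 ≈ 24017 mm.
Ratio = 24017 / 3283.1 ≈ 7.32.

7.32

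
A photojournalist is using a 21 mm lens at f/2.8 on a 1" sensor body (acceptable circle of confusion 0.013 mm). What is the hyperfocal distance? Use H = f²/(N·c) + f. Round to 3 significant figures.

12.1 m

Hyperfocal distance H = f²/(N·c) + f = 21²/(2.8 × 0.013) + 21 = 441/0.0364 + 21 ≈ 12136.4 mm ≈ 12.1 m.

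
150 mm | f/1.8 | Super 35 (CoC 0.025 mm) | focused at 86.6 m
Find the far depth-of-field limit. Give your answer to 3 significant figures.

105 m

Hyperfocal distance H = f²/(N·c) + f = 150²/(1.8 × 0.025) + 150 = 22500/0.045 + 150 ≈ 500150.0 mm ≈ 500.1 m.
Far limit Df = s·(H − f)/(H − s) = 86600 × (500150.0 − 150) / (500150.0 − 86600) = 86600 × 500000.0 / 413550.0 ≈ 104703 mm ≈ 105 m.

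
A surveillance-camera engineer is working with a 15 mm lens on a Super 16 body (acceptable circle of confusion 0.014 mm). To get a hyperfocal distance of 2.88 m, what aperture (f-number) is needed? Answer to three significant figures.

Rearrange H = f²/(N·c) + f for N: N = f² / ((H − f)·c).
N = 15² / ((2880 − 15) × 0.014) = 225 / 40.11 ≈ 5.61.

f/5.61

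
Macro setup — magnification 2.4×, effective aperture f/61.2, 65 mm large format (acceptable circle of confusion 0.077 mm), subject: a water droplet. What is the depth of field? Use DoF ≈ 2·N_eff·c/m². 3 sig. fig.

1.64 mm

At magnification m, DoF ≈ 2·N_eff·c/m² = 2 × 61.2 × 0.077 / 2.4² = 9.425 / 5.76 ≈ 1.64 mm.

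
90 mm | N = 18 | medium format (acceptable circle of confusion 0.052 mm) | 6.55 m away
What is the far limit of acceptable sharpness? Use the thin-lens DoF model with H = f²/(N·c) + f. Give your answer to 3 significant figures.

25.8 m

Hyperfocal distance H = f²/(N·c) + f = 90²/(18 × 0.052) + 90 = 8100/0.936 + 90 ≈ 8743.8 mm ≈ 8.744 m.
Far limit Df = s·(H − f)/(H − s) = 6550 × (8743.8 − 90) / (8743.8 − 6550) = 6550 × 8653.8 / 2193.8 ≈ 25837 mm ≈ 25.8 m.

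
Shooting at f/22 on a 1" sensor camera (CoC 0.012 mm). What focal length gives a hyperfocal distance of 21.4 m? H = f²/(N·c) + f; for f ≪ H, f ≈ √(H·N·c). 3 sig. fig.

From H = f²/(N·c) + f, with f ≪ H: f ≈ √(H·N·c) = √(21400 × 22 × 0.012) = √5649.6 ≈ 75.16 mm.
Exact: f² + N·c·f − N·c·H = 0 ⇒ f = (−N·c + √((N·c)² + 4·N·c·H))/2 = (−0.264 + √22598)/2 ≈ 75.032 mm ≈ 75.0 mm.

75.0 mm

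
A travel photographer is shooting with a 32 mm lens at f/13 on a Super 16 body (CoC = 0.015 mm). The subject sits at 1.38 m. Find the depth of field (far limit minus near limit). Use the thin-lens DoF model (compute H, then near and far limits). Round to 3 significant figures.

0.758 m

Hyperfocal distance H = f²/(N·c) + f = 32²/(13 × 0.015) + 32 = 1024/0.195 + 32 ≈ 5283.3 mm ≈ 5.283 m.
Near limit Dn = s·(H − f)/(H + s − 2f) = 1380 × (5283.3 − 32) / (5283.3 + 1380 − 2 × 32) = 1380 × 5251.3 / 6599.3 ≈ 1098.11 mm.
Far limit Df = s·(H − f)/(H − s) = 1380 × (5283.3 − 32) / (5283.3 − 1380) = 1380 × 5251.3 / 3903.3 ≈ 1856.58 mm.
Depth of field = Df − Dn = 1856.58 − 1098.11 ≈ 758.47 mm ≈ 0.758 m.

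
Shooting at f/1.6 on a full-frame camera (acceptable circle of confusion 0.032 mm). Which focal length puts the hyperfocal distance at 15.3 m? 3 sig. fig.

From H = f²/(N·c) + f, with f ≪ H: f ≈ √(H·N·c) = √(15300 × 1.6 × 0.032) = √783.36 ≈ 27.99 mm.
The +f correction barely moves this — solving exactly, f² + N·c·f − N·c·H = 0 ⇒ f = (−N·c + √((N·c)² + 4·N·c·H))/2 = (−0.0512 + √3133.4)/2 ≈ 27.963 mm, so f ≈ 28.0 mm.

28.0 mm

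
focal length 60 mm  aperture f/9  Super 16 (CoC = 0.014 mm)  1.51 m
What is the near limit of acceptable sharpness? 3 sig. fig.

Hyperfocal distance H = f²/(N·c) + f = 60²/(9 × 0.014) + 60 = 3600/0.126 + 60 ≈ 28631.4 mm ≈ 28.63 m.
Near limit Dn = s·(H − f)/(H + s − 2f) = 1510 × (28631.4 − 60) / (28631.4 + 1510 − 2 × 60) = 1510 × 28571.4 / 30021.4 ≈ 1437.1 mm ≈ 1.44 m.

1.44 m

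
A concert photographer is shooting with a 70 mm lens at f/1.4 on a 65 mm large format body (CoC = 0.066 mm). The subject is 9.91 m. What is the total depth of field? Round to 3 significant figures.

Hyperfocal distance H = f²/(N·c) + f = 70²/(1.4 × 0.066) + 70 = 4900/0.0924 + 70 ≈ 53100.3 mm ≈ 53.10 m.
Near limit Dn = s·(H − f)/(H + s − 2f) = 9910 × (53100.3 − 70) / (53100.3 + 9910 − 2 × 70) = 9910 × 53030.3 / 62870.3 ≈ 8359.0 mm.
Far limit Df = s·(H − f)/(H − s) = 9910 × (53100.3 − 70) / (53100.3 − 9910) = 9910 × 53030.3 / 43190.3 ≈ 12167.8 mm.
Depth of field = Df − Dn = 12167.8 − 8359.0 ≈ 3808.8 mm ≈ 3.81 m.

3.81 m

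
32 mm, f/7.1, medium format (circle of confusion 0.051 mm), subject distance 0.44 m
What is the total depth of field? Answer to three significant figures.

Hyperfocal distance H = f²/(N·c) + f = 32²/(7.1 × 0.051) + 32 = 1024/0.3621 + 32 ≈ 2859.9 mm ≈ 2.860 m.
Near limit Dn = s·(H − f)/(H + s − 2f) = 440 × (2859.9 − 32) / (2859.9 + 440 − 2 × 32) = 440 × 2827.9 / 3235.9 ≈ 384.52 mm.
Far limit Df = s·(H − f)/(H − s) = 440 × (2859.9 − 32) / (2859.9 − 440) = 440 × 2827.9 / 2419.9 ≈ 514.18 mm.
Depth of field = Df − Dn = 514.18 − 384.52 ≈ 129.66 mm.

130 mm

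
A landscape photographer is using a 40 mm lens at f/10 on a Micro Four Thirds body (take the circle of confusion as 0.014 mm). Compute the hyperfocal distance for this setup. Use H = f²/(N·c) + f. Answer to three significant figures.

Hyperfocal distance H = f²/(N·c) + f = 40²/(10 × 0.014) + 40 = 1600/0.14 + 40 ≈ 11468.6 mm ≈ 11.5 m.

11.5 m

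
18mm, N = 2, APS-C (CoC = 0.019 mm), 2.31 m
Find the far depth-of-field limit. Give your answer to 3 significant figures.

Hyperfocal distance H = f²/(N·c) + f = 18²/(2 × 0.019) + 18 = 324/0.038 + 18 ≈ 8544.3 mm ≈ 8.544 m.
Far limit Df = s·(H − f)/(H − s) = 2310 × (8544.3 − 18) / (8544.3 − 2310) = 2310 × 8526.3 / 6234.3 ≈ 3159.3 mm ≈ 3.16 m.

3.16 m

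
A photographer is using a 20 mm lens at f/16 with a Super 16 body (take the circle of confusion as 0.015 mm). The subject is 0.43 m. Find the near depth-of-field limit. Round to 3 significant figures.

Hyperfocal distance H = f²/(N·c) + f = 20²/(16 × 0.015) + 20 = 400/0.24 + 20 ≈ 1686.7 mm ≈ 1.687 m.
Near limit Dn = s·(H − f)/(H + s − 2f) = 430 × (1686.7 − 20) / (1686.7 + 430 − 2 × 20) = 430 × 1666.7 / 2076.7 ≈ 345.10 mm.

345 mm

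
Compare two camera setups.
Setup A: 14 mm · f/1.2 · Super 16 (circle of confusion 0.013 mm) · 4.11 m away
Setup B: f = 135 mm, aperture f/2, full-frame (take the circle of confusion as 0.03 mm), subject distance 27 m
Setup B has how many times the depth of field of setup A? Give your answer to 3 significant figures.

1.61

Setup A: H = 14²/(1.2×0.013) + 14 ≈ 12578.1 mm; DoF = Df − Dn = 6098.0 − 3099.5 ≈ 2998.5 mm.
Setup B: H = 135²/(2×0.03) + 135 ≈ 303885.0 mm; DoF = Df − Dn = 29619.7 − 24806.0 ≈ 4813.7 mm.
Ratio = 4813.7 / 2998.5 ≈ 1.61.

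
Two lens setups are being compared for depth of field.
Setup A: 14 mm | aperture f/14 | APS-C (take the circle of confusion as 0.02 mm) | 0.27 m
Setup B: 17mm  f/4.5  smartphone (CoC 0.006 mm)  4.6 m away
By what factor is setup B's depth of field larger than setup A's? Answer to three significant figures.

Setup A: H = 14²/(14×0.02) + 14 ≈ 714.0 mm; DoF = Df − Dn = 425.68 − 197.70 ≈ 227.98 mm.
Setup B: H = 17²/(4.5×0.006) + 17 ≈ 10720.7 mm; DoF = Df − Dn = 8044.3 − 3220.9 ≈ 4823.4 mm.
Ratio = 4823.4 / 227.98 ≈ 21.2.

21.2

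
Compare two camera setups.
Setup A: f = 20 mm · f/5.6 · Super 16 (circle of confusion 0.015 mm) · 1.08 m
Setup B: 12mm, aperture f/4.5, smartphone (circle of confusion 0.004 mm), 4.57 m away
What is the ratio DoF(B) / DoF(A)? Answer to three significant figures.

15.2

Setup A: H = 20²/(5.6×0.015) + 20 ≈ 4781.9 mm; DoF = Df − Dn = 1389.25 − 883.36 ≈ 505.89 mm.
Setup B: H = 12²/(4.5×0.004) + 12 ≈ 8012.0 mm; DoF = Df − Dn = 10621.7 − 2911.3 ≈ 7710.4 mm.
Ratio = 7710.4 / 505.89 ≈ 15.2.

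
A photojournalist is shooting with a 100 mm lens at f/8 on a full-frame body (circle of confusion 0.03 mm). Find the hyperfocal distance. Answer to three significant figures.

41.8 m

Hyperfocal distance H = f²/(N·c) + f = 100²/(8 × 0.03) + 100 = 10000/0.24 + 100 ≈ 41766.7 mm ≈ 41.8 m.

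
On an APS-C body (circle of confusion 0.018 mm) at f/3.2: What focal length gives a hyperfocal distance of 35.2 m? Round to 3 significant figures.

45.0 mm

From H = f²/(N·c) + f, with f ≪ H: f ≈ √(H·N·c) = √(35200 × 3.2 × 0.018) = √2027.5 ≈ 45.03 mm.
The +f correction barely moves this — solving exactly, f² + N·c·f − N·c·H = 0 ⇒ f = (−N·c + √((N·c)² + 4·N·c·H))/2 = (−0.0576 + √8110.1)/2 ≈ 44.999 mm, so f ≈ 45.0 mm.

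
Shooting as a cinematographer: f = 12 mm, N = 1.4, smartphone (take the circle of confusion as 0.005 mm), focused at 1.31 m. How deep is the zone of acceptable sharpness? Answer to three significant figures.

Hyperfocal distance H = f²/(N·c) + f = 12²/(1.4 × 0.005) + 12 = 144/0.007 + 12 ≈ 20583.4 mm ≈ 20.58 m.
Near limit Dn = s·(H − f)/(H + s − 2f) = 1310 × (20583.4 − 12) / (20583.4 + 1310 − 2 × 12) = 1310 × 20571.4 / 21869.4 ≈ 1232.25 mm.
Far limit Df = s·(H − f)/(H − s) = 1310 × (20583.4 − 12) / (20583.4 − 1310) = 1310 × 20571.4 / 19273.4 ≈ 1398.22 mm.
Depth of field = Df − Dn = 1398.22 − 1232.25 ≈ 165.97 mm.

166 mm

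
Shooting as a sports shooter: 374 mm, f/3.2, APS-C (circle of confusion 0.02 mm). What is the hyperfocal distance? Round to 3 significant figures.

Hyperfocal distance H = f²/(N·c) + f = 374²/(3.2 × 0.02) + 374 = 139876/0.064 + 374 ≈ 2185936.5 mm ≈ 2190 m.

2190 m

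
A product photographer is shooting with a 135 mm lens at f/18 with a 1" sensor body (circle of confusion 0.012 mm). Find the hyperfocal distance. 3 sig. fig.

Hyperfocal distance H = f²/(N·c) + f = 135²/(18 × 0.012) + 135 = 18225/0.216 + 135 ≈ 84510.0 mm ≈ 84.5 m.

84.5 m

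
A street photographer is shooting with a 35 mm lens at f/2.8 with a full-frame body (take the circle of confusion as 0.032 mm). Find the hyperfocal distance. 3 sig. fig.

13.7 m

Hyperfocal distance H = f²/(N·c) + f = 35²/(2.8 × 0.032) + 35 = 1225/0.0896 + 35 ≈ 13706.9 mm ≈ 13.7 m.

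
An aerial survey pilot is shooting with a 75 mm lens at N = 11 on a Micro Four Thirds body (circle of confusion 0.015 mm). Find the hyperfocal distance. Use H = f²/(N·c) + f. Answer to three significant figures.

34.2 m

Hyperfocal distance H = f²/(N·c) + f = 75²/(11 × 0.015) + 75 = 5625/0.165 + 75 ≈ 34165.9 mm ≈ 34.2 m.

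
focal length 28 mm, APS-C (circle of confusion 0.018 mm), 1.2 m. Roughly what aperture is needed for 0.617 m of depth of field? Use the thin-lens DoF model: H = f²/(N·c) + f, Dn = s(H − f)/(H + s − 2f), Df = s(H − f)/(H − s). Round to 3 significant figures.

f/8.99

Write h = H − f = f²/(N·c). The thin-lens limits are Dn = s·h/(h + (s−f)) and Df = s·h/(h − (s−f)), so DoF = Df − Dn = 2·s·(s−f)·h / (h² − (s−f)²).
That is a quadratic in h: DoF·h² − 2·s·(s−f)·h − DoF·(s−f)² = 0 ⇒ h = (s−f)·(s + √(s² + DoF²)) / DoF = 1172 × (1200 + √(1200² + 617²)) / 617 = 1172 × (1200 + 1349.33) / 617 ≈ 4842.5 mm.
Then N = f²/(c·h) = 28² / (0.018 × 4842.5) = 784 / 87.165 ≈ 8.99.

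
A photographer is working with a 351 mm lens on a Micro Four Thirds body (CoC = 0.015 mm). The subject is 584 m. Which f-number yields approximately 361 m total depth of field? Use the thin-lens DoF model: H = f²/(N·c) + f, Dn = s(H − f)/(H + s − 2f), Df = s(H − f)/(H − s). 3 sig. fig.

Write h = H − f = f²/(N·c). The thin-lens limits are Dn = s·h/(h + (s−f)) and Df = s·h/(h − (s−f)), so DoF = Df − Dn = 2·s·(s−f)·h / (h² − (s−f)²).
That is a quadratic in h: DoF·h² − 2·s·(s−f)·h − DoF·(s−f)² = 0 ⇒ h = (s−f)·(s + √(s² + DoF²)) / DoF = 583649 × (584000 + √(584000² + 361000²)) / 361000 = 583649 × (584000 + 686569) / 361000 ≈ 2054200 mm.
Then N = f²/(c·h) = 351² / (0.015 × 2054200) = 123201 / 30813 ≈ 4.

f/4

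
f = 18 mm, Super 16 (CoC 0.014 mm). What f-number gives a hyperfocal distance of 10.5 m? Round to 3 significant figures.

f/2.21

Rearrange H = f²/(N·c) + f for N: N = f² / ((H − f)·c).
N = 18² / ((10500 − 18) × 0.014) = 324 / 146.7 ≈ 2.21.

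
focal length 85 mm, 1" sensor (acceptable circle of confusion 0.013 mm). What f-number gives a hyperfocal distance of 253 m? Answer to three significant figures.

f/2.20

Rearrange H = f²/(N·c) + f for N: N = f² / ((H − f)·c).
N = 85² / ((253000 − 85) × 0.013) = 7225 / 3288 ≈ 2.20.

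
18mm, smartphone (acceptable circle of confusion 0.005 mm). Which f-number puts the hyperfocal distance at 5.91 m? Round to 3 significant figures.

Rearrange H = f²/(N·c) + f for N: N = f² / ((H − f)·c).
N = 18² / ((5910 − 18) × 0.005) = 324 / 29.46 ≈ 11.

f/11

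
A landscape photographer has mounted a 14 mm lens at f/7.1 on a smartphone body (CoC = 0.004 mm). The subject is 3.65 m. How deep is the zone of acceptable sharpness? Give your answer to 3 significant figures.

Hyperfocal distance H = f²/(N·c) + f = 14²/(7.1 × 0.004) + 14 = 196/0.0284 + 14 ≈ 6915.4 mm ≈ 6.915 m.
Near limit Dn = s·(H − f)/(H + s − 2f) = 3650 × (6915.4 − 14) / (6915.4 + 3650 − 2 × 14) = 3650 × 6901.4 / 10537.4 ≈ 2390.5 mm.
Far limit Df = s·(H − f)/(H − s) = 3650 × (6915.4 − 14) / (6915.4 − 3650) = 3650 × 6901.4 / 3265.4 ≈ 7714.2 mm.
Depth of field = Df − Dn = 7714.2 − 2390.5 ≈ 5323.7 mm ≈ 5.32 m.

5.32 m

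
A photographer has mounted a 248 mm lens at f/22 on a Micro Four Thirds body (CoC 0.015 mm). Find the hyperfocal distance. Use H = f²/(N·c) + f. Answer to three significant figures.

Hyperfocal distance H = f²/(N·c) + f = 248²/(22 × 0.015) + 248 = 61504/0.33 + 248 ≈ 186623.8 mm ≈ 187 m.

187 m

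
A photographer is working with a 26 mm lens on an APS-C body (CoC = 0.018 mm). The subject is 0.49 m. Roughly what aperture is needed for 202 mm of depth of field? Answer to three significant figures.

Write h = H − f = f²/(N·c). The thin-lens limits are Dn = s·h/(h + (s−f)) and Df = s·h/(h − (s−f)), so DoF = Df − Dn = 2·s·(s−f)·h / (h² − (s−f)²).
That is a quadratic in h: DoF·h² − 2·s·(s−f)·h − DoF·(s−f)² = 0 ⇒ h = (s−f)·(s + √(s² + DoF²)) / DoF = 464 × (490 + √(490² + 202²)) / 202 = 464 × (490 + 530.004) / 202 ≈ 2343.0 mm.
Then N = f²/(c·h) = 26² / (0.018 × 2343.0) = 676 / 42.174 ≈ 16.

f/16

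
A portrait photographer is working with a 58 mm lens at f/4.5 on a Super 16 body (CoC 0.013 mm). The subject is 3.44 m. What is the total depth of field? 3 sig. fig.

Hyperfocal distance H = f²/(N·c) + f = 58²/(4.5 × 0.013) + 58 = 3364/0.0585 + 58 ≈ 57562.3 mm ≈ 57.56 m.
Near limit Dn = s·(H − f)/(H + s − 2f) = 3440 × (57562.3 − 58) / (57562.3 + 3440 − 2 × 58) = 3440 × 57504.3 / 60886.3 ≈ 3248.92 mm.
Far limit Df = s·(H − f)/(H − s) = 3440 × (57562.3 − 58) / (57562.3 − 3440) = 3440 × 57504.3 / 54122.3 ≈ 3654.96 mm.
Depth of field = Df − Dn = 3654.96 − 3248.92 ≈ 406.04 mm.

406 mm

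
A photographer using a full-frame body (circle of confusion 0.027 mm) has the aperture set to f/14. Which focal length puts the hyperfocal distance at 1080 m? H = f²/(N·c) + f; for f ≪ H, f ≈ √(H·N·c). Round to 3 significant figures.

From H = f²/(N·c) + f, with f ≪ H: f ≈ √(H·N·c) = √(1080000 × 14 × 0.027) = √408240 ≈ 638.9 mm.
The +f correction barely moves this — solving exactly, f² + N·c·f − N·c·H = 0 ⇒ f = (−N·c + √((N·c)² + 4·N·c·H))/2 = (−0.378 + √1632960)/2 ≈ 638.75 mm, so f ≈ 639 mm.

639 mm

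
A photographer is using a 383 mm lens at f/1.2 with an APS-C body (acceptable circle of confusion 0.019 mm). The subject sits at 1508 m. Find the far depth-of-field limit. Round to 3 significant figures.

Hyperfocal distance H = f²/(N·c) + f = 383²/(1.2 × 0.019) + 383 = 146689/0.0228 + 383 ≈ 6434111.1 mm ≈ 6434 m.
Far limit Df = s·(H − f)/(H − s) = 1508000 × (6434111.1 − 383) / (6434111.1 − 1508000) = 1508000 × 6433728.1 / 4926111.1 ≈ 1969517 mm ≈ 1970 m.

1970 m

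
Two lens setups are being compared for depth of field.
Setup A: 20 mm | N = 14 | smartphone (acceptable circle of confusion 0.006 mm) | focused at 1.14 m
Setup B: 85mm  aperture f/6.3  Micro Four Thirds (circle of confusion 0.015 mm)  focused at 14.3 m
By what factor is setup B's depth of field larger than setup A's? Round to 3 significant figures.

9.70

Setup A: H = 20²/(14×0.006) + 20 ≈ 4781.9 mm; DoF = Df − Dn = 1490.59 − 922.93 ≈ 567.66 mm.
Setup B: H = 85²/(6.3×0.015) + 85 ≈ 76540.0 mm; DoF = Df − Dn = 17566.0 − 12058.1 ≈ 5507.9 mm.
Ratio = 5507.9 / 567.66 ≈ 9.70.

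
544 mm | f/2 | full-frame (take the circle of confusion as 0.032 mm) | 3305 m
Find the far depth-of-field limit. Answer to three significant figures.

11600 m

Hyperfocal distance H = f²/(N·c) + f = 544²/(2 × 0.032) + 544 = 295936/0.064 + 544 ≈ 4624544.0 mm ≈ 4625 m.
Far limit Df = s·(H − f)/(H − s) = 3305000 × (4624544.0 − 544) / (4624544.0 − 3305000) = 3305000 × 4624000.0 / 1319544.0 ≈ 11581516 mm ≈ 11600 m.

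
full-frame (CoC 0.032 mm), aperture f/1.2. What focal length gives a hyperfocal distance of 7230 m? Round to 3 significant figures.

527 mm

From H = f²/(N·c) + f, with f ≪ H: f ≈ √(H·N·c) = √(7230000 × 1.2 × 0.032) = √277632 ≈ 526.9 mm.
The +f correction barely moves this — solving exactly, f² + N·c·f − N·c·H = 0 ⇒ f = (−N·c + √((N·c)² + 4·N·c·H))/2 = (−0.0384 + √1110528)/2 ≈ 526.89 mm, so f ≈ 527 mm.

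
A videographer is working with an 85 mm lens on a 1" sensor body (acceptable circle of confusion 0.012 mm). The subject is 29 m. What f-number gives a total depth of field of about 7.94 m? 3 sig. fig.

Write h = H − f = f²/(N·c). The thin-lens limits are Dn = s·h/(h + (s−f)) and Df = s·h/(h − (s−f)), so DoF = Df − Dn = 2·s·(s−f)·h / (h² − (s−f)²).
That is a quadratic in h: DoF·h² − 2·s·(s−f)·h − DoF·(s−f)² = 0 ⇒ h = (s−f)·(s + √(s² + DoF²)) / DoF = 28915 × (29000 + √(29000² + 7940²)) / 7940 = 28915 × (29000 + 30067.3) / 7940 ≈ 215105 mm.
Then N = f²/(c·h) = 85² / (0.012 × 215105) = 7225 / 2581.3 ≈ 2.80.

f/2.80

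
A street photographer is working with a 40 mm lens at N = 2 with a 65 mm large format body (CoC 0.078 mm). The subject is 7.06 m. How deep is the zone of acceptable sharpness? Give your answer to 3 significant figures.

Hyperfocal distance H = f²/(N·c) + f = 40²/(2 × 0.078) + 40 = 1600/0.156 + 40 ≈ 10296.4 mm ≈ 10.30 m.
Near limit Dn = s·(H − f)/(H + s − 2f) = 7060 × (10296.4 − 40) / (10296.4 + 7060 − 2 × 40) = 7060 × 10256.4 / 17276.4 ≈ 4191 mm.
Far limit Df = s·(H − f)/(H − s) = 7060 × (10296.4 − 40) / (10296.4 − 7060) = 7060 × 10256.4 / 3236.4 ≈ 22374 mm.
Depth of field = Df − Dn = 22374 − 4191 ≈ 18183 mm ≈ 18.2 m.

18.2 m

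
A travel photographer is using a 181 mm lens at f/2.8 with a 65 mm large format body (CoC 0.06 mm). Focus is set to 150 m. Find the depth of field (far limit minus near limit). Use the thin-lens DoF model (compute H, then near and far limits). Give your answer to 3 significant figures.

Hyperfocal distance H = f²/(N·c) + f = 181²/(2.8 × 0.06) + 181 = 32761/0.168 + 181 ≈ 195187.0 mm ≈ 195.2 m.
Near limit Dn = s·(H − f)/(H + s − 2f) = 150000 × (195187.0 − 181) / (195187.0 + 150000 − 2 × 181) = 150000 × 195006.0 / 344825.0 ≈ 84828 mm.
Far limit Df = s·(H − f)/(H − s) = 150000 × (195187.0 − 181) / (195187.0 − 150000) = 150000 × 195006.0 / 45187.0 ≈ 647331 mm.
Depth of field = Df − Dn = 647331 − 84828 ≈ 562503 mm ≈ 563 m.

563 m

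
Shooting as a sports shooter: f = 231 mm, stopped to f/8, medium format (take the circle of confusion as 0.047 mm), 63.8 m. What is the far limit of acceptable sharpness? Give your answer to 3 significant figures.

116 m

Hyperfocal distance H = f²/(N·c) + f = 231²/(8 × 0.047) + 231 = 53361/0.376 + 231 ≈ 142148.6 mm ≈ 142.1 m.
Far limit Df = s·(H − f)/(H − s) = 63800 × (142148.6 − 231) / (142148.6 − 63800) = 63800 × 141917.6 / 78348.6 ≈ 115565 mm ≈ 116 m.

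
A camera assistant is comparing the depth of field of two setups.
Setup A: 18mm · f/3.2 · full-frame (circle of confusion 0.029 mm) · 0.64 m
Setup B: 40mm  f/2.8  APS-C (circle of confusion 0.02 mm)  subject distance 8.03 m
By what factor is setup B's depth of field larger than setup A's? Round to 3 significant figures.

Setup A: H = 18²/(3.2×0.029) + 18 ≈ 3509.4 mm; DoF = Df − Dn = 778.73 − 543.22 ≈ 235.51 mm.
Setup B: H = 40²/(2.8×0.02) + 40 ≈ 28611.4 mm; DoF = Df − Dn = 11147.4 − 6275.2 ≈ 4872.2 mm.
Ratio = 4872.2 / 235.51 ≈ 20.7.

20.7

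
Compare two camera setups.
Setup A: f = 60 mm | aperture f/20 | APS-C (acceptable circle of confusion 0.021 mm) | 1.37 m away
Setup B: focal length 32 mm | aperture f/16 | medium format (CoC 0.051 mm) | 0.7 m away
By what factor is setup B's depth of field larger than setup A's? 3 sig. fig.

2.43

Setup A: H = 60²/(20×0.021) + 60 ≈ 8631.4 mm; DoF = Df − Dn = 1617.16 − 1188.38 ≈ 428.78 mm.
Setup B: H = 32²/(16×0.051) + 32 ≈ 1286.9 mm; DoF = Df − Dn = 1496.7 − 456.8 ≈ 1039.9 mm.
Ratio = 1039.9 / 428.78 ≈ 2.43.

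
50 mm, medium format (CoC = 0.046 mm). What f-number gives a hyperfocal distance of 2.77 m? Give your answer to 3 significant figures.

f/20

Rearrange H = f²/(N·c) + f for N: N = f² / ((H − f)·c).
N = 50² / ((2770 − 50) × 0.046) = 2500 / 125.1 ≈ 20.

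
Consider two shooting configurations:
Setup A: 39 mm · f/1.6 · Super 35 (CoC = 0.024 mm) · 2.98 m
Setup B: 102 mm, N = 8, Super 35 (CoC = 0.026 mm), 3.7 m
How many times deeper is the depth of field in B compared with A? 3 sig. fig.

1.20

Setup A: H = 39²/(1.6×0.024) + 39 ≈ 39648.4 mm; DoF = Df − Dn = 3219.01 − 2774.03 ≈ 444.98 mm.
Setup B: H = 102²/(8×0.026) + 102 ≈ 50121.2 mm; DoF = Df − Dn = 3986.78 − 3451.71 ≈ 535.07 mm.
Ratio = 535.07 / 444.98 ≈ 1.20.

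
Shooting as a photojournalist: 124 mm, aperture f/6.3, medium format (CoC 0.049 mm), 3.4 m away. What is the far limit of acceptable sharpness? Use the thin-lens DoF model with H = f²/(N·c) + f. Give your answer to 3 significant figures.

Hyperfocal distance H = f²/(N·c) + f = 124²/(6.3 × 0.049) + 124 = 15376/0.3087 + 124 ≈ 49932.9 mm ≈ 49.93 m.
Far limit Df = s·(H − f)/(H − s) = 3400 × (49932.9 − 124) / (49932.9 − 3400) = 3400 × 49808.9 / 46532.9 ≈ 3639.4 mm ≈ 3.64 m.

3.64 m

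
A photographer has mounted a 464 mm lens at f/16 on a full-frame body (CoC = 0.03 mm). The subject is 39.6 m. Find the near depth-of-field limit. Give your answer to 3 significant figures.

Hyperfocal distance H = f²/(N·c) + f = 464²/(16 × 0.03) + 464 = 215296/0.48 + 464 ≈ 448997.3 mm ≈ 449.0 m.
Near limit Dn = s·(H − f)/(H + s − 2f) = 39600 × (448997.3 − 464) / (448997.3 + 39600 − 2 × 464) = 39600 × 448533.3 / 487669.3 ≈ 36422 mm ≈ 36.4 m.

36.4 m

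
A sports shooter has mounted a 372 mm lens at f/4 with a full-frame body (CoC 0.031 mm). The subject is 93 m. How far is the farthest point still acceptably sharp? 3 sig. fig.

Hyperfocal distance H = f²/(N·c) + f = 372²/(4 × 0.031) + 372 = 138384/0.124 + 372 ≈ 1116372.0 mm ≈ 1116 m.
Far limit Df = s·(H − f)/(H − s) = 93000 × (1116372.0 − 372) / (1116372.0 − 93000) = 93000 × 1116000.0 / 1023372.0 ≈ 101418 mm ≈ 101 m.

101 m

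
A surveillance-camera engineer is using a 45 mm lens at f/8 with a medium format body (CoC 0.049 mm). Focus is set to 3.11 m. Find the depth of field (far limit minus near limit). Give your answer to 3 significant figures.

5.70 m

Hyperfocal distance H = f²/(N·c) + f = 45²/(8 × 0.049) + 45 = 2025/0.392 + 45 ≈ 5210.8 mm ≈ 5.211 m.
Near limit Dn = s·(H − f)/(H + s − 2f) = 3110 × (5210.8 − 45) / (5210.8 + 3110 − 2 × 45) = 3110 × 5165.8 / 8230.8 ≈ 1951.9 mm.
Far limit Df = s·(H − f)/(H − s) = 3110 × (5210.8 − 45) / (5210.8 − 3110) = 3110 × 5165.8 / 2100.8 ≈ 7647.4 mm.
Depth of field = Df − Dn = 7647.4 − 1951.9 ≈ 5695.5 mm ≈ 5.70 m.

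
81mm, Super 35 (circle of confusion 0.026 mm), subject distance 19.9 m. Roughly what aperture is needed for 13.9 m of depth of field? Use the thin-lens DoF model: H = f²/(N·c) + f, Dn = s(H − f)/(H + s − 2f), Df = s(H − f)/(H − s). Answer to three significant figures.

Write h = H − f = f²/(N·c). The thin-lens limits are Dn = s·h/(h + (s−f)) and Df = s·h/(h − (s−f)), so DoF = Df − Dn = 2·s·(s−f)·h / (h² − (s−f)²).
That is a quadratic in h: DoF·h² − 2·s·(s−f)·h − DoF·(s−f)² = 0 ⇒ h = (s−f)·(s + √(s² + DoF²)) / DoF = 19819 × (19900 + √(19900² + 13900²)) / 13900 = 19819 × (19900 + 24273.9) / 13900 ≈ 62984 mm.
Then N = f²/(c·h) = 81² / (0.026 × 62984) = 6561 / 1637.6 ≈ 4.01.

f/4.01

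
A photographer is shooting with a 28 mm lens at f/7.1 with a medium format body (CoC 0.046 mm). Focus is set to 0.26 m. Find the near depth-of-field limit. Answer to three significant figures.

Hyperfocal distance H = f²/(N·c) + f = 28²/(7.1 × 0.046) + 28 = 784/0.3266 + 28 ≈ 2428.5 mm ≈ 2.428 m.
Near limit Dn = s·(H − f)/(H + s − 2f) = 260 × (2428.5 − 28) / (2428.5 + 260 − 2 × 28) = 260 × 2400.5 / 2632.5 ≈ 237.09 mm.

237 mm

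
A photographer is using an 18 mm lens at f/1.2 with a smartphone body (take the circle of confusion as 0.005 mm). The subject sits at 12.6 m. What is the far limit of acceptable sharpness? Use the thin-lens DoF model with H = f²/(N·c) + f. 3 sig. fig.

16.4 m

Hyperfocal distance H = f²/(N·c) + f = 18²/(1.2 × 0.005) + 18 = 324/0.006 + 18 ≈ 54018.0 mm ≈ 54.02 m.
Far limit Df = s·(H − f)/(H − s) = 12600 × (54018.0 − 18) / (54018.0 − 12600) = 12600 × 54000.0 / 41418.0 ≈ 16428 mm ≈ 16.4 m.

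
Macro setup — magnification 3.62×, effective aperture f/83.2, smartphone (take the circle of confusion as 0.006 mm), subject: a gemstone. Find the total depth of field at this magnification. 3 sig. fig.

0.0762 mm

At magnification m, DoF ≈ 2·N_eff·c/m² = 2 × 83.2 × 0.006 / 3.62² = 0.9984 / 13.1 ≈ 0.0762 mm.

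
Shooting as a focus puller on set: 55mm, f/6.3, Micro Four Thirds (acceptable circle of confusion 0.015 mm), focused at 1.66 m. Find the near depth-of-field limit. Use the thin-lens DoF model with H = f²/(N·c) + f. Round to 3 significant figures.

Hyperfocal distance H = f²/(N·c) + f = 55²/(6.3 × 0.015) + 55 = 3025/0.0945 + 55 ≈ 32065.6 mm ≈ 32.07 m.
Near limit Dn = s·(H − f)/(H + s − 2f) = 1660 × (32065.6 − 55) / (32065.6 + 1660 − 2 × 55) = 1660 × 32010.6 / 33615.6 ≈ 1580.7 mm ≈ 1.58 m.

1.58 m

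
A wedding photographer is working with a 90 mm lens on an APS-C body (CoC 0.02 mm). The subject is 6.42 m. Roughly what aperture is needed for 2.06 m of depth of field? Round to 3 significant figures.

f/10

Write h = H − f = f²/(N·c). The thin-lens limits are Dn = s·h/(h + (s−f)) and Df = s·h/(h − (s−f)), so DoF = Df − Dn = 2·s·(s−f)·h / (h² − (s−f)²).
That is a quadratic in h: DoF·h² − 2·s·(s−f)·h − DoF·(s−f)² = 0 ⇒ h = (s−f)·(s + √(s² + DoF²)) / DoF = 6330 × (6420 + √(6420² + 2060²)) / 2060 = 6330 × (6420 + 6742.40) / 2060 ≈ 40446 mm.
Then N = f²/(c·h) = 90² / (0.02 × 40446) = 8100 / 808.91 ≈ 10.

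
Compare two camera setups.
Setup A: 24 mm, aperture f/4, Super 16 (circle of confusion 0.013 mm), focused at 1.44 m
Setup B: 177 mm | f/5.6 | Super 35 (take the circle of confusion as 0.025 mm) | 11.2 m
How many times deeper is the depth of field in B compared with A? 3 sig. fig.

2.96

Setup A: H = 24²/(4×0.013) + 24 ≈ 11100.9 mm; DoF = Df − Dn = 1651.06 − 1276.78 ≈ 374.28 mm.
Setup B: H = 177²/(5.6×0.025) + 177 ≈ 223955.6 mm; DoF = Df − Dn = 11780.3 − 10674.2 ≈ 1106.1 mm.
Ratio = 1106.1 / 374.28 ≈ 2.96.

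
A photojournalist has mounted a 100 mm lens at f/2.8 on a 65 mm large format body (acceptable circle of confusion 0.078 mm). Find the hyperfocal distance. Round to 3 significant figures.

45.9 m

Hyperfocal distance H = f²/(N·c) + f = 100²/(2.8 × 0.078) + 100 = 10000/0.2184 + 100 ≈ 45887.5 mm ≈ 45.9 m.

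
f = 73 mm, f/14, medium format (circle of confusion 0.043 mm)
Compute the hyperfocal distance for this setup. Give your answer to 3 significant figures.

8.93 m

Hyperfocal distance H = f²/(N·c) + f = 73²/(14 × 0.043) + 73 = 5329/0.602 + 73 ≈ 8925.2 mm ≈ 8.93 m.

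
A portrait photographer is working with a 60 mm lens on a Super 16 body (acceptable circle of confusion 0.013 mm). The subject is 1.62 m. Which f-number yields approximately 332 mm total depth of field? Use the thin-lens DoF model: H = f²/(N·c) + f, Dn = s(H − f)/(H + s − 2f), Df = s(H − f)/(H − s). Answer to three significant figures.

f/18

Write h = H − f = f²/(N·c). The thin-lens limits are Dn = s·h/(h + (s−f)) and Df = s·h/(h − (s−f)), so DoF = Df − Dn = 2·s·(s−f)·h / (h² − (s−f)²).
That is a quadratic in h: DoF·h² − 2·s·(s−f)·h − DoF·(s−f)² = 0 ⇒ h = (s−f)·(s + √(s² + DoF²)) / DoF = 1560 × (1620 + √(1620² + 332²)) / 332 = 1560 × (1620 + 1653.67) / 332 ≈ 15382 mm.
Then N = f²/(c·h) = 60² / (0.013 × 15382) = 3600 / 199.97 ≈ 18.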